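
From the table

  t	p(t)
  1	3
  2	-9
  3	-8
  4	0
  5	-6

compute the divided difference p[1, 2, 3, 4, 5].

p[1,2] = (-9 - 3) / (2 - 1) = -12
p[2,3] = (-8 - (-9)) / (3 - 2) = 1
p[3,4] = (0 - (-8)) / (4 - 3) = 8
p[4,5] = (-6 - 0) / (5 - 4) = -6
p[1,2,3] = (1 - (-12)) / (3 - 1) = 13/2
p[2,3,4] = (8 - 1) / (4 - 2) = 7/2
p[3,4,5] = (-6 - 8) / (5 - 3) = -7
p[1,2,3,4] = (7/2 - 13/2) / (4 - 1) = -1
p[2,3,4,5] = (-7 - 7/2) / (5 - 2) = -7/2
p[1,2,3,4,5] = (-7/2 - (-1)) / (5 - 1) = -5/8

-5/8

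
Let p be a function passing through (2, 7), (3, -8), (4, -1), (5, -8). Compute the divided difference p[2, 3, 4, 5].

p[2,3] = (-8 - 7) / (3 - 2) = -15
p[3,4] = (-1 - (-8)) / (4 - 3) = 7
p[4,5] = (-8 - (-1)) / (5 - 4) = -7
p[2,3,4] = (7 - (-15)) / (4 - 2) = 11
p[3,4,5] = (-7 - 7) / (5 - 3) = -7
p[2,3,4,5] = (-7 - 11) / (5 - 2) = -6

-6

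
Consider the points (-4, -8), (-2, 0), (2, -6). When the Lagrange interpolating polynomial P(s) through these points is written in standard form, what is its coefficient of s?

Build the Lagrange basis polynomials:
L_0(s) = (s + 2)(s - 2) / [12] = (1/12)s^2 - 1/3
L_1(s) = (s + 4)(s - 2) / [-8] = -(1/8)s^2 - (1/4)s + 1
L_2(s) = (s + 4)(s + 2) / [24] = (1/24)s^2 + (1/4)s + 1/3
P(s) = (-8)·L_0 + 0·L_1 + (-6)·L_2
Only the coefficient of s is needed; take it from each L_i and combine:
(-8)·(0) + 0·(-1/4) + (-6)·(1/4) = -3/2

-3/2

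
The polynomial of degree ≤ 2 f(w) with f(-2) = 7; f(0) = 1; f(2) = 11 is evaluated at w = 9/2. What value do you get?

Evaluate each Lagrange basis at w = 9/2:
L_0(9/2) = (9/2)·(5/2)/[(-2)·(-4)] = 45/32
L_1(9/2) = (13/2)·(5/2)/[(2)·(-2)] = -65/16
L_2(9/2) = (13/2)·(9/2)/[(4)·(2)] = 117/32
Sum: 7·(45/32) + 1·(-65/16) + 11·(117/32) = 46

46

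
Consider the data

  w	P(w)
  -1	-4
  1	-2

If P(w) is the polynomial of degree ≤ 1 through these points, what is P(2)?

-1

L_0(2) = (1)/[(-2)] = -1/2
L_1(2) = (3)/[(2)] = 3/2
Sum: (-4)·(-1/2) + (-2)·(3/2) = -1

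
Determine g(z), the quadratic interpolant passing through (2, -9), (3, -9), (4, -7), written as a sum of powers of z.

g(z) = z^2 - 5z - 3

Newton's divided differences:
g[2,3] = (-9 - (-9)) / (3 - 2) = 0
g[3,4] = (-7 - (-9)) / (4 - 3) = 2
g[2,3,4] = (2 - 0) / (4 - 2) = 1
g(z) = -9 + 1·(z - 2)(z - 3)
Expanding: g(z) = z^2 - 5z - 3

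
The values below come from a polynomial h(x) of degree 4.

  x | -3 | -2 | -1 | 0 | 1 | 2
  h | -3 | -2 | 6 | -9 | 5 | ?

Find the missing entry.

The 5 known values determine h uniquely (degree ≤ 4).
Evaluate each Lagrange basis at x = 2:
L_0(2) = (4)·(3)·(2)·(1)/[(-1)·(-2)·(-3)·(-4)] = 1
L_1(2) = (5)·(3)·(2)·(1)/[(1)·(-1)·(-2)·(-3)] = -5
L_2(2) = (5)·(4)·(2)·(1)/[(2)·(1)·(-1)·(-2)] = 10
L_3(2) = (5)·(4)·(3)·(1)/[(3)·(2)·(1)·(-1)] = -10
L_4(2) = (5)·(4)·(3)·(2)/[(4)·(3)·(2)·(1)] = 5
Sum: (-3)·(1) + (-2)·(-5) + 6·(10) + (-9)·(-10) + 5·(5) = 182

182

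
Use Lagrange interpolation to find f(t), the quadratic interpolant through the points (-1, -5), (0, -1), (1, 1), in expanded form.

Build the Lagrange basis polynomials:
L_0(t) = t(t - 1) / [2] = (1/2)t^2 - (1/2)t
L_1(t) = (t + 1)(t - 1) / [-1] = -t^2 + 1
L_2(t) = (t + 1)t / [2] = (1/2)t^2 + (1/2)t
f(t) = (-5)·L_0 + (-1)·L_1 + 1·L_2
  (-5)·L_0(t) = -(5/2)t^2 + (5/2)t
  (-1)·L_1(t) = t^2 - 1
  1·L_2(t) = (1/2)t^2 + (1/2)t
Adding term by term: -t^2 + 3t - 1

f(t) = -t^2 + 3t - 1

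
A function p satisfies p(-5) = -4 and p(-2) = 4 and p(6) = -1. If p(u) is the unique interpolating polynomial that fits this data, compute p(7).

Evaluate each Lagrange basis at u = 7:
L_0(7) = (9)·(1)/[(-3)·(-11)] = 3/11
L_1(7) = (12)·(1)/[(3)·(-8)] = -1/2
L_2(7) = (12)·(9)/[(11)·(8)] = 27/22
Sum: (-4)·(3/11) + 4·(-1/2) + (-1)·(27/22) = -95/22

-95/22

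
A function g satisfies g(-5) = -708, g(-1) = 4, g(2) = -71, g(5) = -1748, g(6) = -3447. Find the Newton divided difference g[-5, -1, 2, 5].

-6

g[-5,-1] = (4 - (-708)) / (-1 - (-5)) = 178
g[-1,2] = (-71 - 4) / (2 - (-1)) = -25
g[2,5] = (-1748 - (-71)) / (5 - 2) = -559
g[-5,-1,2] = (-25 - 178) / (2 - (-5)) = -29
g[-1,2,5] = (-559 - (-25)) / (5 - (-1)) = -89
g[-5,-1,2,5] = (-89 - (-29)) / (5 - (-5)) = -6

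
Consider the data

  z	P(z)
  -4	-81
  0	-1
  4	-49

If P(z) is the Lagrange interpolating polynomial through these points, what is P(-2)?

Evaluate each Lagrange basis at z = -2:
L_0(-2) = (-2)·(-6)/[(-4)·(-8)] = 3/8
L_1(-2) = (2)·(-6)/[(4)·(-4)] = 3/4
L_2(-2) = (2)·(-2)/[(8)·(4)] = -1/8
Sum: (-81)·(3/8) + (-1)·(3/4) + (-49)·(-1/8) = -25

-25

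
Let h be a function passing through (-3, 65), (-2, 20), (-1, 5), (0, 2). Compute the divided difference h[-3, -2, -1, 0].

-3

h[-3,-2] = (20 - 65) / (-2 - (-3)) = -45
h[-2,-1] = (5 - 20) / (-1 - (-2)) = -15
h[-1,0] = (2 - 5) / (0 - (-1)) = -3
h[-3,-2,-1] = (-15 - (-45)) / (-1 - (-3)) = 15
h[-2,-1,0] = (-3 - (-15)) / (0 - (-2)) = 6
h[-3,-2,-1,0] = (6 - 15) / (0 - (-3)) = -3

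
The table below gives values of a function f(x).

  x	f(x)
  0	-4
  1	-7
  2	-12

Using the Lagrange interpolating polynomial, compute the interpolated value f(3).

-19

L_0(3) = (2)·(1)/[(-1)·(-2)] = 1
L_1(3) = (3)·(1)/[(1)·(-1)] = -3
L_2(3) = (3)·(2)/[(2)·(1)] = 3
Sum: (-4)·(1) + (-7)·(-3) + (-12)·(3) = -19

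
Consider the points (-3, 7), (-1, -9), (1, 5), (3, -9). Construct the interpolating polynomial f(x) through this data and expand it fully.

Build the Lagrange basis polynomials:
L_0(x) = (x + 1)(x - 1)(x - 3) / [-48] = -(1/48)x^3 + (1/16)x^2 + (1/48)x - 1/16
L_1(x) = (x + 3)(x - 1)(x - 3) / [16] = (1/16)x^3 - (1/16)x^2 - (9/16)x + 9/16
L_2(x) = (x + 3)(x + 1)(x - 3) / [-16] = -(1/16)x^3 - (1/16)x^2 + (9/16)x + 9/16
L_3(x) = (x + 3)(x + 1)(x - 1) / [48] = (1/48)x^3 + (1/16)x^2 - (1/48)x - 1/16
f(x) = 7·L_0 + (-9)·L_1 + 5·L_2 + (-9)·L_3
  7·L_0(x) = -(7/48)x^3 + (7/16)x^2 + (7/48)x - 7/16
  (-9)·L_1(x) = -(9/16)x^3 + (9/16)x^2 + (81/16)x - 81/16
  5·L_2(x) = -(5/16)x^3 - (5/16)x^2 + (45/16)x + 45/16
  (-9)·L_3(x) = -(3/16)x^3 - (9/16)x^2 + (3/16)x + 9/16
Adding term by term: -(29/24)x^3 + (1/8)x^2 + (197/24)x - 17/8

f(x) = -(29/24)x^3 + (1/8)x^2 + (197/24)x - 17/8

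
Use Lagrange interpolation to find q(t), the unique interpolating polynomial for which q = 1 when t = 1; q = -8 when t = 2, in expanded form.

q(t) = -9t + 10

L_0(t) = (t - 2) / [-1] = -t + 2
L_1(t) = (t - 1) / [1] = t - 1
q(t) = 1·L_0 + (-8)·L_1
  1·L_0(t) = -t + 2
  (-8)·L_1(t) = -8t + 8
Adding term by term: -9t + 10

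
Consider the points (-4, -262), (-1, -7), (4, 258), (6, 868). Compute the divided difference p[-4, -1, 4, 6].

p[-4,-1] = (-7 - (-262)) / (-1 - (-4)) = 85
p[-1,4] = (258 - (-7)) / (4 - (-1)) = 53
p[4,6] = (868 - 258) / (6 - 4) = 305
p[-4,-1,4] = (53 - 85) / (4 - (-4)) = -4
p[-1,4,6] = (305 - 53) / (6 - (-1)) = 36
p[-4,-1,4,6] = (36 - (-4)) / (6 - (-4)) = 4

4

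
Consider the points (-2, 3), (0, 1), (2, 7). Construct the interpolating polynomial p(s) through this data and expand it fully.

Newton's divided differences:
p[-2,0] = (1 - 3) / (0 - (-2)) = -1
p[0,2] = (7 - 1) / (2 - 0) = 3
p[-2,0,2] = (3 - (-1)) / (2 - (-2)) = 1
p(s) = 3 + (-1)·(s + 2) + 1·(s + 2)s
Expanding: p(s) = s^2 + s + 1

p(s) = s^2 + s + 1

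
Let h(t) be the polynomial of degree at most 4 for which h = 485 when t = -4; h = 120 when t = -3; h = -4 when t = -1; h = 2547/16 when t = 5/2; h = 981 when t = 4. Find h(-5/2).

707/16

L_0(-5/2) = (1/2)·(-3/2)·(-5)·(-13/2)/[(-1)·(-3)·(-13/2)·(-8)] = -5/32
L_1(-5/2) = (3/2)·(-3/2)·(-5)·(-13/2)/[(1)·(-2)·(-11/2)·(-7)] = 585/616
L_2(-5/2) = (3/2)·(1/2)·(-5)·(-13/2)/[(3)·(2)·(-7/2)·(-5)] = 13/56
L_3(-5/2) = (3/2)·(1/2)·(-3/2)·(-13/2)/[(13/2)·(11/2)·(7/2)·(-3/2)] = -3/77
L_4(-5/2) = (3/2)·(1/2)·(-3/2)·(-5)/[(8)·(7)·(5)·(3/2)] = 3/224
Sum: 485·(-5/32) + 120·(585/616) + (-4)·(13/56) + 2547/16·(-3/77) + 981·(3/224) = 707/16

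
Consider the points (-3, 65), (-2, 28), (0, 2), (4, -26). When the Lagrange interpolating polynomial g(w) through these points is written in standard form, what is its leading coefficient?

-1

The leading coefficient equals the top divided difference g[-3,-2,0,4].
g[-3,-2] = (28 - 65) / (-2 - (-3)) = -37
g[-2,0] = (2 - 28) / (0 - (-2)) = -13
g[0,4] = (-26 - 2) / (4 - 0) = -7
g[-3,-2,0] = (-13 - (-37)) / (0 - (-3)) = 8
g[-2,0,4] = (-7 - (-13)) / (4 - (-2)) = 1
g[-3,-2,0,4] = (1 - 8) / (4 - (-3)) = -1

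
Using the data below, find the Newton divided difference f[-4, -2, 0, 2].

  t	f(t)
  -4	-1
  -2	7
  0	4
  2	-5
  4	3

5/48

f[-4,-2] = (7 - (-1)) / (-2 - (-4)) = 4
f[-2,0] = (4 - 7) / (0 - (-2)) = -3/2
f[0,2] = (-5 - 4) / (2 - 0) = -9/2
f[-4,-2,0] = (-3/2 - 4) / (0 - (-4)) = -11/8
f[-2,0,2] = (-9/2 - (-3/2)) / (2 - (-2)) = -3/4
f[-4,-2,0,2] = (-3/4 - (-11/8)) / (2 - (-4)) = 5/48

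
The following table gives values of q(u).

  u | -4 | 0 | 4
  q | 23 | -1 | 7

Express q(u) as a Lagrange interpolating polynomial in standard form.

q(u) = u^2 - 2u - 1

L_0(u) = u(u - 4) / [32] = (1/32)u^2 - (1/8)u
L_1(u) = (u + 4)(u - 4) / [-16] = -(1/16)u^2 + 1
L_2(u) = (u + 4)u / [32] = (1/32)u^2 + (1/8)u
q(u) = 23·L_0 + (-1)·L_1 + 7·L_2
  23·L_0(u) = (23/32)u^2 - (23/8)u
  (-1)·L_1(u) = (1/16)u^2 - 1
  7·L_2(u) = (7/32)u^2 + (7/8)u
Adding term by term: u^2 - 2u - 1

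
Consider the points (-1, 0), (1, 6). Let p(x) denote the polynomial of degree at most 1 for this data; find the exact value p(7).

24

L_0(7) = (6)/[(-2)] = -3
L_1(7) = (8)/[(2)] = 4
Sum: 0 + 6·(4) = 24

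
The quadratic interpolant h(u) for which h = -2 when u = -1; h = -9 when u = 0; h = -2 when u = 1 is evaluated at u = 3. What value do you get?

Using Newton's divided-difference form:
h[-1,0] = (-9 - (-2)) / (0 - (-1)) = -7
h[0,1] = (-2 - (-9)) / (1 - 0) = 7
h[-1,0,1] = (7 - (-7)) / (1 - (-1)) = 7
h(3) = -2 + (-7)·(4) + 7·(4)·(3) = 54

54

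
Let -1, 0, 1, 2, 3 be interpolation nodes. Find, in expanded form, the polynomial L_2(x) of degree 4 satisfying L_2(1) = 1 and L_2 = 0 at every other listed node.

L_2(x) = (1/4)x^4 - x^3 + (1/4)x^2 + (3/2)x

L_2(x) = (x + 1)x(x - 2)(x - 3) / [(2)·(1)·(-1)·(-2)]
       = (x^4 - 4x^3 + x^2 + 6x) / (4)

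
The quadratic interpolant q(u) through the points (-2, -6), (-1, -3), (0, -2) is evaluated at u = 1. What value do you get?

-3

Evaluate each Lagrange basis at u = 1:
L_0(1) = (2)·(1)/[(-1)·(-2)] = 1
L_1(1) = (3)·(1)/[(1)·(-1)] = -3
L_2(1) = (3)·(2)/[(2)·(1)] = 3
Sum: (-6)·(1) + (-3)·(-3) + (-2)·(3) = -3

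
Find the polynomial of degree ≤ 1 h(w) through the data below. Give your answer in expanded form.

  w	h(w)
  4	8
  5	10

h(w) = 2w

Build the Lagrange basis polynomials:
L_0(w) = (w - 5) / [-1] = -w + 5
L_1(w) = (w - 4) / [1] = w - 4
h(w) = 8·L_0 + 10·L_1
  8·L_0(w) = -8w + 40
  10·L_1(w) = 10w - 40
Adding term by term: 2w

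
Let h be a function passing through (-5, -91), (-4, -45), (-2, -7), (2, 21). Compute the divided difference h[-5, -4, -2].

-9

h[-5,-4] = (-45 - (-91)) / (-4 - (-5)) = 46
h[-4,-2] = (-7 - (-45)) / (-2 - (-4)) = 19
h[-5,-4,-2] = (19 - 46) / (-2 - (-5)) = -9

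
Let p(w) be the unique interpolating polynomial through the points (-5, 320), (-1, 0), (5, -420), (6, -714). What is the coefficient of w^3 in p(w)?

-3

The leading coefficient equals the top divided difference p[-5,-1,5,6].
p[-5,-1] = (0 - 320) / (-1 - (-5)) = -80
p[-1,5] = (-420 - 0) / (5 - (-1)) = -70
p[5,6] = (-714 - (-420)) / (6 - 5) = -294
p[-5,-1,5] = (-70 - (-80)) / (5 - (-5)) = 1
p[-1,5,6] = (-294 - (-70)) / (6 - (-1)) = -32
p[-5,-1,5,6] = (-32 - 1) / (6 - (-5)) = -3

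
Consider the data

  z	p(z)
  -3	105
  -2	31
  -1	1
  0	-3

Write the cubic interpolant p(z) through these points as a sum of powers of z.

Newton's divided differences:
p[-3,-2] = (31 - 105) / (-2 - (-3)) = -74
p[-2,-1] = (1 - 31) / (-1 - (-2)) = -30
p[-1,0] = (-3 - 1) / (0 - (-1)) = -4
p[-3,-2,-1] = (-30 - (-74)) / (-1 - (-3)) = 22
p[-2,-1,0] = (-4 - (-30)) / (0 - (-2)) = 13
p[-3,-2,-1,0] = (13 - 22) / (0 - (-3)) = -3
p(z) = 105 + (-74)·(z + 3) + 22·(z + 3)(z + 2) + (-3)·(z + 3)(z + 2)(z + 1)
Expanding: p(z) = -3z^3 + 4z^2 + 3z - 3

p(z) = -3z^3 + 4z^2 + 3z - 3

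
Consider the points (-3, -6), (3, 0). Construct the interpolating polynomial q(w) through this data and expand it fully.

q(w) = w - 3

L_0(w) = (w - 3) / [-6] = -(1/6)w + 1/2
L_1(w) = (w + 3) / [6] = (1/6)w + 1/2
q(w) = (-6)·L_0 + 0·L_1
  (-6)·L_0(w) = w - 3
  0·L_1(w) = 0
Adding term by term: w - 3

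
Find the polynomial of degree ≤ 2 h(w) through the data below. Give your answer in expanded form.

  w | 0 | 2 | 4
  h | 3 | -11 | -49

h(w) = -3w^2 - w + 3

Newton's divided differences:
h[0,2] = (-11 - 3) / (2 - 0) = -7
h[2,4] = (-49 - (-11)) / (4 - 2) = -19
h[0,2,4] = (-19 - (-7)) / (4 - 0) = -3
h(w) = 3 + (-7)·w + (-3)·w(w - 2)
Expanding: h(w) = -3w^2 - w + 3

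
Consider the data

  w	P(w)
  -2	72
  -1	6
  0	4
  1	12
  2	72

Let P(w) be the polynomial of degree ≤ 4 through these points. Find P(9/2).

L_0(9/2) = (11/2)·(9/2)·(7/2)·(5/2)/[(-1)·(-2)·(-3)·(-4)] = 1155/128
L_1(9/2) = (13/2)·(9/2)·(7/2)·(5/2)/[(1)·(-1)·(-2)·(-3)] = -1365/32
L_2(9/2) = (13/2)·(11/2)·(7/2)·(5/2)/[(2)·(1)·(-1)·(-2)] = 5005/64
L_3(9/2) = (13/2)·(11/2)·(9/2)·(5/2)/[(3)·(2)·(1)·(-1)] = -2145/32
L_4(9/2) = (13/2)·(11/2)·(9/2)·(7/2)/[(4)·(3)·(2)·(1)] = 3003/128
Sum: 72·(1155/128) + 6·(-1365/32) + 4·(5005/64) + 12·(-2145/32) + 72·(3003/128) = 12731/8

12731/8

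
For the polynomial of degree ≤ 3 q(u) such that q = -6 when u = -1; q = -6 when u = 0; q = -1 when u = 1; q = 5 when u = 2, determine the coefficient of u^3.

-2/3

The leading coefficient equals the top divided difference q[-1,0,1,2].
q[-1,0] = (-6 - (-6)) / (0 - (-1)) = 0
q[0,1] = (-1 - (-6)) / (1 - 0) = 5
q[1,2] = (5 - (-1)) / (2 - 1) = 6
q[-1,0,1] = (5 - 0) / (1 - (-1)) = 5/2
q[0,1,2] = (6 - 5) / (2 - 0) = 1/2
q[-1,0,1,2] = (1/2 - 5/2) / (2 - (-1)) = -2/3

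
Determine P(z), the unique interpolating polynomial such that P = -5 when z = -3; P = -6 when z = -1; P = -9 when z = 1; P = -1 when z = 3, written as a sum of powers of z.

L_0(z) = (z + 1)(z - 1)(z - 3) / [-48] = -(1/48)z^3 + (1/16)z^2 + (1/48)z - 1/16
L_1(z) = (z + 3)(z - 1)(z - 3) / [16] = (1/16)z^3 - (1/16)z^2 - (9/16)z + 9/16
L_2(z) = (z + 3)(z + 1)(z - 3) / [-16] = -(1/16)z^3 - (1/16)z^2 + (9/16)z + 9/16
L_3(z) = (z + 3)(z + 1)(z - 1) / [48] = (1/48)z^3 + (1/16)z^2 - (1/48)z - 1/16
P(z) = (-5)·L_0 + (-6)·L_1 + (-9)·L_2 + (-1)·L_3
  (-5)·L_0(z) = (5/48)z^3 - (5/16)z^2 - (5/48)z + 5/16
  (-6)·L_1(z) = -(3/8)z^3 + (3/8)z^2 + (27/8)z - 27/8
  (-9)·L_2(z) = (9/16)z^3 + (9/16)z^2 - (81/16)z - 81/16
  (-1)·L_3(z) = -(1/48)z^3 - (1/16)z^2 + (1/48)z + 1/16
Adding term by term: (13/48)z^3 + (9/16)z^2 - (85/48)z - 129/16

P(z) = (13/48)z^3 + (9/16)z^2 - (85/48)z - 129/16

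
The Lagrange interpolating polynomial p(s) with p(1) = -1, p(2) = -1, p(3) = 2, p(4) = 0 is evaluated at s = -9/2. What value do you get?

Evaluate each Lagrange basis at s = -9/2:
L_0(-9/2) = (-13/2)·(-15/2)·(-17/2)/[(-1)·(-2)·(-3)] = 1105/16
L_1(-9/2) = (-11/2)·(-15/2)·(-17/2)/[(1)·(-1)·(-2)] = -2805/16
L_2(-9/2) = (-11/2)·(-13/2)·(-17/2)/[(2)·(1)·(-1)] = 2431/16
L_3(-9/2) = (-11/2)·(-13/2)·(-15/2)/[(3)·(2)·(1)] = -715/16
Sum: (-1)·(1105/16) + (-1)·(-2805/16) + 2·(2431/16) + 0 = 3281/8

3281/8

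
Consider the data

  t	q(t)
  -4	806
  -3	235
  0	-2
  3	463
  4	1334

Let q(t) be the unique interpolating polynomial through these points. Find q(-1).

Using Newton's divided-difference form:
q[-4,-3] = (235 - 806) / (-3 - (-4)) = -571
q[-3,0] = (-2 - 235) / (0 - (-3)) = -79
q[0,3] = (463 - (-2)) / (3 - 0) = 155
q[3,4] = (1334 - 463) / (4 - 3) = 871
q[-4,-3,0] = (-79 - (-571)) / (0 - (-4)) = 123
q[-3,0,3] = (155 - (-79)) / (3 - (-3)) = 39
q[0,3,4] = (871 - 155) / (4 - 0) = 179
q[-4,-3,0,3] = (39 - 123) / (3 - (-4)) = -12
q[-3,0,3,4] = (179 - 39) / (4 - (-3)) = 20
q[-4,-3,0,3,4] = (20 - (-12)) / (4 - (-4)) = 4
q(-1) = 806 + (-571)·(3) + 123·(3)·(2) + (-12)·(3)·(2)·(-1) + 4·(3)·(2)·(-1)·(-4) = -1

-1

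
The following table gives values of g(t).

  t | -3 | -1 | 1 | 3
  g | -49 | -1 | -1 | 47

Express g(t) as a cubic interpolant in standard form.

g(t) = 2t^3 - 2t - 1

L_0(t) = (t + 1)(t - 1)(t - 3) / [-48] = -(1/48)t^3 + (1/16)t^2 + (1/48)t - 1/16
L_1(t) = (t + 3)(t - 1)(t - 3) / [16] = (1/16)t^3 - (1/16)t^2 - (9/16)t + 9/16
L_2(t) = (t + 3)(t + 1)(t - 3) / [-16] = -(1/16)t^3 - (1/16)t^2 + (9/16)t + 9/16
L_3(t) = (t + 3)(t + 1)(t - 1) / [48] = (1/48)t^3 + (1/16)t^2 - (1/48)t - 1/16
g(t) = (-49)·L_0 + (-1)·L_1 + (-1)·L_2 + 47·L_3
  (-49)·L_0(t) = (49/48)t^3 - (49/16)t^2 - (49/48)t + 49/16
  (-1)·L_1(t) = -(1/16)t^3 + (1/16)t^2 + (9/16)t - 9/16
  (-1)·L_2(t) = (1/16)t^3 + (1/16)t^2 - (9/16)t - 9/16
  47·L_3(t) = (47/48)t^3 + (47/16)t^2 - (47/48)t - 47/16
Adding term by term: 2t^3 - 2t - 1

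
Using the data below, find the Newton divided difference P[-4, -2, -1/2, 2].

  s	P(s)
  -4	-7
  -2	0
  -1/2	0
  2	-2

2/15

P[-4,-2] = (0 - (-7)) / (-2 - (-4)) = 7/2
P[-2,-1/2] = (0 - 0) / (-1/2 - (-2)) = 0
P[-1/2,2] = (-2 - 0) / (2 - (-1/2)) = -4/5
P[-4,-2,-1/2] = (0 - 7/2) / (-1/2 - (-4)) = -1
P[-2,-1/2,2] = (-4/5 - 0) / (2 - (-2)) = -1/5
P[-4,-2,-1/2,2] = (-1/5 - (-1)) / (2 - (-4)) = 2/15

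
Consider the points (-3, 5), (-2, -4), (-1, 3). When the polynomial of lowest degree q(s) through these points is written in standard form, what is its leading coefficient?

The leading coefficient equals the top divided difference q[-3,-2,-1].
q[-3,-2] = (-4 - 5) / (-2 - (-3)) = -9
q[-2,-1] = (3 - (-4)) / (-1 - (-2)) = 7
q[-3,-2,-1] = (7 - (-9)) / (-1 - (-3)) = 8

8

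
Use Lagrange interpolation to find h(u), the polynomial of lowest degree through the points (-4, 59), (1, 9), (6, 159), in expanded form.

h(u) = 4u^2 + 2u + 3

Build the Lagrange basis polynomials:
L_0(u) = (u - 1)(u - 6) / [50] = (1/50)u^2 - (7/50)u + 3/25
L_1(u) = (u + 4)(u - 6) / [-25] = -(1/25)u^2 + (2/25)u + 24/25
L_2(u) = (u + 4)(u - 1) / [50] = (1/50)u^2 + (3/50)u - 2/25
h(u) = 59·L_0 + 9·L_1 + 159·L_2
  59·L_0(u) = (59/50)u^2 - (413/50)u + 177/25
  9·L_1(u) = -(9/25)u^2 + (18/25)u + 216/25
  159·L_2(u) = (159/50)u^2 + (477/50)u - 318/25
Adding term by term: 4u^2 + 2u + 3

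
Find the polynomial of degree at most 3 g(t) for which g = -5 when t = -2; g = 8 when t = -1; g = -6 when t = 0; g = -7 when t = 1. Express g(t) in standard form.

Build the Lagrange basis polynomials:
L_0(t) = (t + 1)t(t - 1) / [-6] = -(1/6)t^3 + (1/6)t
L_1(t) = (t + 2)t(t - 1) / [2] = (1/2)t^3 + (1/2)t^2 - t
L_2(t) = (t + 2)(t + 1)(t - 1) / [-2] = -(1/2)t^3 - t^2 + (1/2)t + 1
L_3(t) = (t + 2)(t + 1)t / [6] = (1/6)t^3 + (1/2)t^2 + (1/3)t
g(t) = (-5)·L_0 + 8·L_1 + (-6)·L_2 + (-7)·L_3
  (-5)·L_0(t) = (5/6)t^3 - (5/6)t
  8·L_1(t) = 4t^3 + 4t^2 - 8t
  (-6)·L_2(t) = 3t^3 + 6t^2 - 3t - 6
  (-7)·L_3(t) = -(7/6)t^3 - (7/2)t^2 - (7/3)t
Adding term by term: (20/3)t^3 + (13/2)t^2 - (85/6)t - 6

g(t) = (20/3)t^3 + (13/2)t^2 - (85/6)t - 6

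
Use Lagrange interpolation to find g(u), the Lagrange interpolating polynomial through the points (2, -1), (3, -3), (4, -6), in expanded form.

g(u) = -(1/2)u^2 + (1/2)u

L_0(u) = (u - 3)(u - 4) / [2] = (1/2)u^2 - (7/2)u + 6
L_1(u) = (u - 2)(u - 4) / [-1] = -u^2 + 6u - 8
L_2(u) = (u - 2)(u - 3) / [2] = (1/2)u^2 - (5/2)u + 3
g(u) = (-1)·L_0 + (-3)·L_1 + (-6)·L_2
  (-1)·L_0(u) = -(1/2)u^2 + (7/2)u - 6
  (-3)·L_1(u) = 3u^2 - 18u + 24
  (-6)·L_2(u) = -3u^2 + 15u - 18
Adding term by term: -(1/2)u^2 + (1/2)u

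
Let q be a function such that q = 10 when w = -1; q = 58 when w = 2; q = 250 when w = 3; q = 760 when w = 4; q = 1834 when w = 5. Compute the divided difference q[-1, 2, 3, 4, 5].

3

q[-1,2] = (58 - 10) / (2 - (-1)) = 16
q[2,3] = (250 - 58) / (3 - 2) = 192
q[3,4] = (760 - 250) / (4 - 3) = 510
q[4,5] = (1834 - 760) / (5 - 4) = 1074
q[-1,2,3] = (192 - 16) / (3 - (-1)) = 44
q[2,3,4] = (510 - 192) / (4 - 2) = 159
q[3,4,5] = (1074 - 510) / (5 - 3) = 282
q[-1,2,3,4] = (159 - 44) / (4 - (-1)) = 23
q[2,3,4,5] = (282 - 159) / (5 - 2) = 41
q[-1,2,3,4,5] = (41 - 23) / (5 - (-1)) = 3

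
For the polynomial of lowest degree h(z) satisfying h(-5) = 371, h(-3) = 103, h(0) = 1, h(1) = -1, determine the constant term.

L_0(z) = (z + 3)z(z - 1) / [-60] = -(1/60)z^3 - (1/30)z^2 + (1/20)z
L_1(z) = (z + 5)z(z - 1) / [24] = (1/24)z^3 + (1/6)z^2 - (5/24)z
L_2(z) = (z + 5)(z + 3)(z - 1) / [-15] = -(1/15)z^3 - (7/15)z^2 - (7/15)z + 1
L_3(z) = (z + 5)(z + 3)z / [24] = (1/24)z^3 + (1/3)z^2 + (5/8)z
h(z) = 371·L_0 + 103·L_1 + 1·L_2 + (-1)·L_3
Only the constant term is needed; take it from each L_i and combine:
371·(0) + 103·(0) + 1·(1) + (-1)·(0) = 1

1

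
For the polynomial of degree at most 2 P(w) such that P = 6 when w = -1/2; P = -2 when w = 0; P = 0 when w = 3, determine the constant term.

-2

L_0(w) = w(w - 3) / [7/4] = (4/7)w^2 - (12/7)w
L_1(w) = (w + 1/2)(w - 3) / [-3/2] = -(2/3)w^2 + (5/3)w + 1
L_2(w) = (w + 1/2)w / [21/2] = (2/21)w^2 + (1/21)w
P(w) = 6·L_0 + (-2)·L_1 + 0·L_2
Only the constant term is needed; take it from each L_i and combine:
6·(0) + (-2)·(1) + 0·(0) = -2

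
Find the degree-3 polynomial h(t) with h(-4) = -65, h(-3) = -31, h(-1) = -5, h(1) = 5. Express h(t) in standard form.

h(t) = t^3 + t^2 + 4t - 1

Build the Lagrange basis polynomials:
L_0(t) = (t + 3)(t + 1)(t - 1) / [-15] = -(1/15)t^3 - (1/5)t^2 + (1/15)t + 1/5
L_1(t) = (t + 4)(t + 1)(t - 1) / [8] = (1/8)t^3 + (1/2)t^2 - (1/8)t - 1/2
L_2(t) = (t + 4)(t + 3)(t - 1) / [-12] = -(1/12)t^3 - (1/2)t^2 - (5/12)t + 1
L_3(t) = (t + 4)(t + 3)(t + 1) / [40] = (1/40)t^3 + (1/5)t^2 + (19/40)t + 3/10
h(t) = (-65)·L_0 + (-31)·L_1 + (-5)·L_2 + 5·L_3
  (-65)·L_0(t) = (13/3)t^3 + 13t^2 - (13/3)t - 13
  (-31)·L_1(t) = -(31/8)t^3 - (31/2)t^2 + (31/8)t + 31/2
  (-5)·L_2(t) = (5/12)t^3 + (5/2)t^2 + (25/12)t - 5
  5·L_3(t) = (1/8)t^3 + t^2 + (19/8)t + 3/2
Adding term by term: t^3 + t^2 + 4t - 1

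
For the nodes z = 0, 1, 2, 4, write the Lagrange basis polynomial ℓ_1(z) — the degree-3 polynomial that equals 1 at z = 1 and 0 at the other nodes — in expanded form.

ℓ_1(z) = (1/3)z^3 - 2z^2 + (8/3)z

ℓ_1(z) = z(z - 2)(z - 4) / [(1)·(-1)·(-3)]
       = (z^3 - 6z^2 + 8z) / (3)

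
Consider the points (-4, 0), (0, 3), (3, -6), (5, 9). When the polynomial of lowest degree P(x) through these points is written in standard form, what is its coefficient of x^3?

41/140

The leading coefficient equals the top divided difference P[-4,0,3,5].
P[-4,0] = (3 - 0) / (0 - (-4)) = 3/4
P[0,3] = (-6 - 3) / (3 - 0) = -3
P[3,5] = (9 - (-6)) / (5 - 3) = 15/2
P[-4,0,3] = (-3 - 3/4) / (3 - (-4)) = -15/28
P[0,3,5] = (15/2 - (-3)) / (5 - 0) = 21/10
P[-4,0,3,5] = (21/10 - (-15/28)) / (5 - (-4)) = 41/140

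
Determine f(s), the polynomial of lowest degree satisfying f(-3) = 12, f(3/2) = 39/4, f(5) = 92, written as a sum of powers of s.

f(s) = 3s^2 + 4s - 3

Newton's divided differences:
f[-3,3/2] = (39/4 - 12) / (3/2 - (-3)) = -1/2
f[3/2,5] = (92 - 39/4) / (5 - 3/2) = 47/2
f[-3,3/2,5] = (47/2 - (-1/2)) / (5 - (-3)) = 3
f(s) = 12 + (-1/2)·(s + 3) + 3·(s + 3)(s - 3/2)
Expanding: f(s) = 3s^2 + 4s - 3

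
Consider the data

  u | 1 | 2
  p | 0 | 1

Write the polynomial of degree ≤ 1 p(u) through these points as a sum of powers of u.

p(u) = u - 1

Build the Lagrange basis polynomials:
L_0(u) = (u - 2) / [-1] = -u + 2
L_1(u) = (u - 1) / [1] = u - 1
p(u) = 0·L_0 + 1·L_1
  0·L_0(u) = 0
  1·L_1(u) = u - 1
Adding term by term: u - 1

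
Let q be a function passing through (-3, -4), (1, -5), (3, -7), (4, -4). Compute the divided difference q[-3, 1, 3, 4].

q[-3,1] = (-5 - (-4)) / (1 - (-3)) = -1/4
q[1,3] = (-7 - (-5)) / (3 - 1) = -1
q[3,4] = (-4 - (-7)) / (4 - 3) = 3
q[-3,1,3] = (-1 - (-1/4)) / (3 - (-3)) = -1/8
q[1,3,4] = (3 - (-1)) / (4 - 1) = 4/3
q[-3,1,3,4] = (4/3 - (-1/8)) / (4 - (-3)) = 5/24

5/24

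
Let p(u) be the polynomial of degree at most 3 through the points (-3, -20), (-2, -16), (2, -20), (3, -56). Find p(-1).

-8

Evaluate each Lagrange basis at u = -1:
L_0(-1) = (1)·(-3)·(-4)/[(-1)·(-5)·(-6)] = -2/5
L_1(-1) = (2)·(-3)·(-4)/[(1)·(-4)·(-5)] = 6/5
L_2(-1) = (2)·(1)·(-4)/[(5)·(4)·(-1)] = 2/5
L_3(-1) = (2)·(1)·(-3)/[(6)·(5)·(1)] = -1/5
Sum: (-20)·(-2/5) + (-16)·(6/5) + (-20)·(2/5) + (-56)·(-1/5) = -8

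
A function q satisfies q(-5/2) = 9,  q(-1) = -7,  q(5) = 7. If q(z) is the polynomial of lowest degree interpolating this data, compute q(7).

197/5

Using Newton's divided-difference form:
q[-5/2,-1] = (-7 - 9) / (-1 - (-5/2)) = -32/3
q[-1,5] = (7 - (-7)) / (5 - (-1)) = 7/3
q[-5/2,-1,5] = (7/3 - (-32/3)) / (5 - (-5/2)) = 26/15
q(7) = 9 + (-32/3)·(19/2) + (26/15)·(19/2)·(8) = 197/5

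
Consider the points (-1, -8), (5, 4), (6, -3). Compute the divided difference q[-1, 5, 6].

q[-1,5] = (4 - (-8)) / (5 - (-1)) = 2
q[5,6] = (-3 - 4) / (6 - 5) = -7
q[-1,5,6] = (-7 - 2) / (6 - (-1)) = -9/7

-9/7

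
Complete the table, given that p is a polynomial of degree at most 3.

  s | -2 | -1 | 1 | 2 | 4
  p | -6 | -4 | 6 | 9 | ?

The 4 known values determine p uniquely (degree ≤ 3).
Evaluate each Lagrange basis at s = 4:
L_0(4) = (5)·(3)·(2)/[(-1)·(-3)·(-4)] = -5/2
L_1(4) = (6)·(3)·(2)/[(1)·(-2)·(-3)] = 6
L_2(4) = (6)·(5)·(2)/[(3)·(2)·(-1)] = -10
L_3(4) = (6)·(5)·(3)/[(4)·(3)·(1)] = 15/2
Sum: (-6)·(-5/2) + (-4)·(6) + 6·(-10) + 9·(15/2) = -3/2

-3/2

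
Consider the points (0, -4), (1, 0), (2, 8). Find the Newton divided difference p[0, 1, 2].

2

p[0,1] = (0 - (-4)) / (1 - 0) = 4
p[1,2] = (8 - 0) / (2 - 1) = 8
p[0,1,2] = (8 - 4) / (2 - 0) = 2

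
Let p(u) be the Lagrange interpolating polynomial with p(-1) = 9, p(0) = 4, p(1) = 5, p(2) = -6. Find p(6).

Evaluate each Lagrange basis at u = 6:
L_0(6) = (6)·(5)·(4)/[(-1)·(-2)·(-3)] = -20
L_1(6) = (7)·(5)·(4)/[(1)·(-1)·(-2)] = 70
L_2(6) = (7)·(6)·(4)/[(2)·(1)·(-1)] = -84
L_3(6) = (7)·(6)·(5)/[(3)·(2)·(1)] = 35
Sum: 9·(-20) + 4·(70) + 5·(-84) + (-6)·(35) = -530

-530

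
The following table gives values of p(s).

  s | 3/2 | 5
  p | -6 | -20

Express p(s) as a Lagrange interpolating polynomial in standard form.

Build the Lagrange basis polynomials:
L_0(s) = (s - 5) / [-7/2] = -(2/7)s + 10/7
L_1(s) = (s - 3/2) / [7/2] = (2/7)s - 3/7
p(s) = (-6)·L_0 + (-20)·L_1
  (-6)·L_0(s) = (12/7)s - 60/7
  (-20)·L_1(s) = -(40/7)s + 60/7
Adding term by term: -4s

p(s) = -4s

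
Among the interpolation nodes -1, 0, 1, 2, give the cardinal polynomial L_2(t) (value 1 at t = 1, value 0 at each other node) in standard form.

L_2(t) = (t + 1)t(t - 2) / [(2)·(1)·(-1)]
       = (t^3 - t^2 - 2t) / (-2)

L_2(t) = -(1/2)t^3 + (1/2)t^2 + t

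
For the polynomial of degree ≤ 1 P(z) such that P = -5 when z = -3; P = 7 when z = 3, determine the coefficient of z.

Build the Lagrange basis polynomials:
L_0(z) = (z - 3) / [-6] = -(1/6)z + 1/2
L_1(z) = (z + 3) / [6] = (1/6)z + 1/2
P(z) = (-5)·L_0 + 7·L_1
Only the coefficient of z is needed; take it from each L_i and combine:
(-5)·(-1/6) + 7·(1/6) = 2

2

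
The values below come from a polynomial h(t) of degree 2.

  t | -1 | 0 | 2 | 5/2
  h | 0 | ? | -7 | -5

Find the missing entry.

-125/21

The 3 known values determine h uniquely (degree ≤ 2).
L_0(0) = (-2)·(-5/2)/[(-3)·(-7/2)] = 10/21
L_1(0) = (1)·(-5/2)/[(3)·(-1/2)] = 5/3
L_2(0) = (1)·(-2)/[(7/2)·(1/2)] = -8/7
Sum: 0 + (-7)·(5/3) + (-5)·(-8/7) = -125/21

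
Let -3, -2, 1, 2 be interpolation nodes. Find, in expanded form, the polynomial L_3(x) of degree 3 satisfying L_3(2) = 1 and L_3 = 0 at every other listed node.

L_3(x) = (x + 3)(x + 2)(x - 1) / [(5)·(4)·(1)]
       = (x^3 + 4x^2 + x - 6) / (20)

L_3(x) = (1/20)x^3 + (1/5)x^2 + (1/20)x - 3/10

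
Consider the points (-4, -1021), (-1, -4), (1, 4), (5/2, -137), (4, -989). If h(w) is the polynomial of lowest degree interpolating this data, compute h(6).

L_0(6) = (7)·(5)·(7/2)·(2)/[(-3)·(-5)·(-13/2)·(-8)] = 49/156
L_1(6) = (10)·(5)·(7/2)·(2)/[(3)·(-2)·(-7/2)·(-5)] = -10/3
L_2(6) = (10)·(7)·(7/2)·(2)/[(5)·(2)·(-3/2)·(-3)] = 98/9
L_3(6) = (10)·(7)·(5)·(2)/[(13/2)·(7/2)·(3/2)·(-3/2)] = -1600/117
L_4(6) = (10)·(7)·(5)·(7/2)/[(8)·(5)·(3)·(3/2)] = 245/36
Sum: (-1021)·(49/156) + (-4)·(-10/3) + 4·(98/9) + (-137)·(-1600/117) + (-989)·(245/36) = -5121

-5121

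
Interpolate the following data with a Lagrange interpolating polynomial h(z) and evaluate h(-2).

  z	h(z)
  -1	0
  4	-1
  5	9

52/5

Evaluate each Lagrange basis at z = -2:
L_0(-2) = (-6)·(-7)/[(-5)·(-6)] = 7/5
L_1(-2) = (-1)·(-7)/[(5)·(-1)] = -7/5
L_2(-2) = (-1)·(-6)/[(6)·(1)] = 1
Sum: 0 + (-1)·(-7/5) + 9·(1) = 52/5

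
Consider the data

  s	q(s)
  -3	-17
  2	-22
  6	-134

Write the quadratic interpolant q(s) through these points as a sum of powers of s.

Build the Lagrange basis polynomials:
L_0(s) = (s - 2)(s - 6) / [45] = (1/45)s^2 - (8/45)s + 4/15
L_1(s) = (s + 3)(s - 6) / [-20] = -(1/20)s^2 + (3/20)s + 9/10
L_2(s) = (s + 3)(s - 2) / [36] = (1/36)s^2 + (1/36)s - 1/6
q(s) = (-17)·L_0 + (-22)·L_1 + (-134)·L_2
  (-17)·L_0(s) = -(17/45)s^2 + (136/45)s - 68/15
  (-22)·L_1(s) = (11/10)s^2 - (33/10)s - 99/5
  (-134)·L_2(s) = -(67/18)s^2 - (67/18)s + 67/3
Adding term by term: -3s^2 - 4s - 2

q(s) = -3s^2 - 4s - 2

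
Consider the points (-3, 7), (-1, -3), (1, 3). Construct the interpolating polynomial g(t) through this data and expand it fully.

g(t) = 2t^2 + 3t - 2

Newton's divided differences:
g[-3,-1] = (-3 - 7) / (-1 - (-3)) = -5
g[-1,1] = (3 - (-3)) / (1 - (-1)) = 3
g[-3,-1,1] = (3 - (-5)) / (1 - (-3)) = 2
g(t) = 7 + (-5)·(t + 3) + 2·(t + 3)(t + 1)
Expanding: g(t) = 2t^2 + 3t - 2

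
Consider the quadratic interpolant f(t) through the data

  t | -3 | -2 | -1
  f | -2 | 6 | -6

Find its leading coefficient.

-10

L_0(t) = (t + 2)(t + 1) / [2] = (1/2)t^2 + (3/2)t + 1
L_1(t) = (t + 3)(t + 1) / [-1] = -t^2 - 4t - 3
L_2(t) = (t + 3)(t + 2) / [2] = (1/2)t^2 + (5/2)t + 3
f(t) = (-2)·L_0 + 6·L_1 + (-6)·L_2
Only the coefficient of t^2 is needed; take it from each L_i and combine:
(-2)·(1/2) + 6·(-1) + (-6)·(1/2) = -10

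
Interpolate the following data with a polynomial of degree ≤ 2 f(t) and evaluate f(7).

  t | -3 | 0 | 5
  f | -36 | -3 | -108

Evaluate each Lagrange basis at t = 7:
L_0(7) = (7)·(2)/[(-3)·(-8)] = 7/12
L_1(7) = (10)·(2)/[(3)·(-5)] = -4/3
L_2(7) = (10)·(7)/[(8)·(5)] = 7/4
Sum: (-36)·(7/12) + (-3)·(-4/3) + (-108)·(7/4) = -206

-206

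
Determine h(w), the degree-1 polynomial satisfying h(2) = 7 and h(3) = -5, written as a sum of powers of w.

L_0(w) = (w - 3) / [-1] = -w + 3
L_1(w) = (w - 2) / [1] = w - 2
h(w) = 7·L_0 + (-5)·L_1
  7·L_0(w) = -7w + 21
  (-5)·L_1(w) = -5w + 10
Adding term by term: -12w + 31

h(w) = -12w + 31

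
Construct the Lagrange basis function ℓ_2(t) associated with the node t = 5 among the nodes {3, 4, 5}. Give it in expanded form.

ℓ_2(t) = (1/2)t^2 - (7/2)t + 6

ℓ_2(t) = (t - 3)(t - 4) / [(2)·(1)]
       = (t^2 - 7t + 12) / (2)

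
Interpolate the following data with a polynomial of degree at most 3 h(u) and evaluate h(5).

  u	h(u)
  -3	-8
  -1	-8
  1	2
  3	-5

-56

Evaluate each Lagrange basis at u = 5:
L_0(5) = (6)·(4)·(2)/[(-2)·(-4)·(-6)] = -1
L_1(5) = (8)·(4)·(2)/[(2)·(-2)·(-4)] = 4
L_2(5) = (8)·(6)·(2)/[(4)·(2)·(-2)] = -6
L_3(5) = (8)·(6)·(4)/[(6)·(4)·(2)] = 4
Sum: (-8)·(-1) + (-8)·(4) + 2·(-6) + (-5)·(4) = -56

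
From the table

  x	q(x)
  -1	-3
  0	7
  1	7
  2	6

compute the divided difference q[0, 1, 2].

-1/2

q[0,1] = (7 - 7) / (1 - 0) = 0
q[1,2] = (6 - 7) / (2 - 1) = -1
q[0,1,2] = (-1 - 0) / (2 - 0) = -1/2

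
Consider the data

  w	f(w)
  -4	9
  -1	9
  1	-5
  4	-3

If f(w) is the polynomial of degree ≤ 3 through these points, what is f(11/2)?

Evaluate each Lagrange basis at w = 11/2:
L_0(11/2) = (13/2)·(9/2)·(3/2)/[(-3)·(-5)·(-8)] = -117/320
L_1(11/2) = (19/2)·(9/2)·(3/2)/[(3)·(-2)·(-5)] = 171/80
L_2(11/2) = (19/2)·(13/2)·(3/2)/[(5)·(2)·(-3)] = -247/80
L_3(11/2) = (19/2)·(13/2)·(9/2)/[(8)·(5)·(3)] = 741/320
Sum: 9·(-117/320) + 9·(171/80) + (-5)·(-247/80) + (-3)·(741/320) = 391/16

391/16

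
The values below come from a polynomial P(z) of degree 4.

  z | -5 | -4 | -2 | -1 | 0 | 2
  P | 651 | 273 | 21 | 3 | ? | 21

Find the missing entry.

1

The 5 known values determine P uniquely (degree ≤ 4).
Evaluate each Lagrange basis at z = 0:
L_0(0) = (4)·(2)·(1)·(-2)/[(-1)·(-3)·(-4)·(-7)] = -4/21
L_1(0) = (5)·(2)·(1)·(-2)/[(1)·(-2)·(-3)·(-6)] = 5/9
L_2(0) = (5)·(4)·(1)·(-2)/[(3)·(2)·(-1)·(-4)] = -5/3
L_3(0) = (5)·(4)·(2)·(-2)/[(4)·(3)·(1)·(-3)] = 20/9
L_4(0) = (5)·(4)·(2)·(1)/[(7)·(6)·(4)·(3)] = 5/63
Sum: 651·(-4/21) + 273·(5/9) + 21·(-5/3) + 3·(20/9) + 21·(5/63) = 1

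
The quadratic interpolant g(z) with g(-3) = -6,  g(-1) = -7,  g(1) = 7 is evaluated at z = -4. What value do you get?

1/8

Evaluate each Lagrange basis at z = -4:
L_0(-4) = (-3)·(-5)/[(-2)·(-4)] = 15/8
L_1(-4) = (-1)·(-5)/[(2)·(-2)] = -5/4
L_2(-4) = (-1)·(-3)/[(4)·(2)] = 3/8
Sum: (-6)·(15/8) + (-7)·(-5/4) + 7·(3/8) = 1/8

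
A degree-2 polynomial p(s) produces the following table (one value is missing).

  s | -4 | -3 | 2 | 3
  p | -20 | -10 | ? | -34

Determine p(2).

The 3 known values determine p uniquely (degree ≤ 2).
L_0(2) = (5)·(-1)/[(-1)·(-7)] = -5/7
L_1(2) = (6)·(-1)/[(1)·(-6)] = 1
L_2(2) = (6)·(5)/[(7)·(6)] = 5/7
Sum: (-20)·(-5/7) + (-10)·(1) + (-34)·(5/7) = -20

-20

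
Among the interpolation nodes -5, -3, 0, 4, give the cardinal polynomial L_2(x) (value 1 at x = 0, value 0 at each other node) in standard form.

L_2(x) = -(1/60)x^3 - (1/15)x^2 + (17/60)x + 1

L_2(x) = (x + 5)(x + 3)(x - 4) / [(5)·(3)·(-4)]
       = (x^3 + 4x^2 - 17x - 60) / (-60)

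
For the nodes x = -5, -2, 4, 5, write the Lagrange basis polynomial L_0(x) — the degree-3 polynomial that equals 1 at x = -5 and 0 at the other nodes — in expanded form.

L_0(x) = (x + 2)(x - 4)(x - 5) / [(-3)·(-9)·(-10)]
       = (x^3 - 7x^2 + 2x + 40) / (-270)

L_0(x) = -(1/270)x^3 + (7/270)x^2 - (1/135)x - 4/27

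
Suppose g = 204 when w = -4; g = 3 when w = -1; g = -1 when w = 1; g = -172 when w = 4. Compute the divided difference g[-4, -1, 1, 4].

-3

g[-4,-1] = (3 - 204) / (-1 - (-4)) = -67
g[-1,1] = (-1 - 3) / (1 - (-1)) = -2
g[1,4] = (-172 - (-1)) / (4 - 1) = -57
g[-4,-1,1] = (-2 - (-67)) / (1 - (-4)) = 13
g[-1,1,4] = (-57 - (-2)) / (4 - (-1)) = -11
g[-4,-1,1,4] = (-11 - 13) / (4 - (-4)) = -3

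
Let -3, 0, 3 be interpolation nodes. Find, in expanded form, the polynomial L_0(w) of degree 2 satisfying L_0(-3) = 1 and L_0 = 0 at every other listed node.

L_0(w) = (1/18)w^2 - (1/6)w

L_0(w) = w(w - 3) / [(-3)·(-6)]
       = (w^2 - 3w) / (18)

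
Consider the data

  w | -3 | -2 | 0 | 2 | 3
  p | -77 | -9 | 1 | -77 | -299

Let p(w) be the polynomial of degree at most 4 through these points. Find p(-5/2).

Evaluate each Lagrange basis at w = -5/2:
L_0(-5/2) = (-1/2)·(-5/2)·(-9/2)·(-11/2)/[(-1)·(-3)·(-5)·(-6)] = 11/32
L_1(-5/2) = (1/2)·(-5/2)·(-9/2)·(-11/2)/[(1)·(-2)·(-4)·(-5)] = 99/128
L_2(-5/2) = (1/2)·(-1/2)·(-9/2)·(-11/2)/[(3)·(2)·(-2)·(-3)] = -11/64
L_3(-5/2) = (1/2)·(-1/2)·(-5/2)·(-11/2)/[(5)·(4)·(2)·(-1)] = 11/128
L_4(-5/2) = (1/2)·(-1/2)·(-5/2)·(-9/2)/[(6)·(5)·(3)·(1)] = -1/32
Sum: (-77)·(11/32) + (-9)·(99/128) + 1·(-11/64) + (-77)·(11/128) + (-299)·(-1/32) = -247/8

-247/8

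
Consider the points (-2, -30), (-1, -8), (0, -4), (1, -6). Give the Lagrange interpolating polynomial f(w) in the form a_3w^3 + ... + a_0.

f(w) = 2w^3 - 3w^2 - w - 4

L_0(w) = (w + 1)w(w - 1) / [-6] = -(1/6)w^3 + (1/6)w
L_1(w) = (w + 2)w(w - 1) / [2] = (1/2)w^3 + (1/2)w^2 - w
L_2(w) = (w + 2)(w + 1)(w - 1) / [-2] = -(1/2)w^3 - w^2 + (1/2)w + 1
L_3(w) = (w + 2)(w + 1)w / [6] = (1/6)w^3 + (1/2)w^2 + (1/3)w
f(w) = (-30)·L_0 + (-8)·L_1 + (-4)·L_2 + (-6)·L_3
  (-30)·L_0(w) = 5w^3 - 5w
  (-8)·L_1(w) = -4w^3 - 4w^2 + 8w
  (-4)·L_2(w) = 2w^3 + 4w^2 - 2w - 4
  (-6)·L_3(w) = -w^3 - 3w^2 - 2w
Adding term by term: 2w^3 - 3w^2 - w - 4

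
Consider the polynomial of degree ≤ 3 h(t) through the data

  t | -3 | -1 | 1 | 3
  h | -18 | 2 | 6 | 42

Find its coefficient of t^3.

1

L_0(t) = (t + 1)(t - 1)(t - 3) / [-48] = -(1/48)t^3 + (1/16)t^2 + (1/48)t - 1/16
L_1(t) = (t + 3)(t - 1)(t - 3) / [16] = (1/16)t^3 - (1/16)t^2 - (9/16)t + 9/16
L_2(t) = (t + 3)(t + 1)(t - 3) / [-16] = -(1/16)t^3 - (1/16)t^2 + (9/16)t + 9/16
L_3(t) = (t + 3)(t + 1)(t - 1) / [48] = (1/48)t^3 + (1/16)t^2 - (1/48)t - 1/16
h(t) = (-18)·L_0 + 2·L_1 + 6·L_2 + 42·L_3
Only the coefficient of t^3 is needed; take it from each L_i and combine:
(-18)·(-1/48) + 2·(1/16) + 6·(-1/16) + 42·(1/48) = 1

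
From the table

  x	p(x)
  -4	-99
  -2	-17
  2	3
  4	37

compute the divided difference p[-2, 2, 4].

p[-2,2] = (3 - (-17)) / (2 - (-2)) = 5
p[2,4] = (37 - 3) / (4 - 2) = 17
p[-2,2,4] = (17 - 5) / (4 - (-2)) = 2

2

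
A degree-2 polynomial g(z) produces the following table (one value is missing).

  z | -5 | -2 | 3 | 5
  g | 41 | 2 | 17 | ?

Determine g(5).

The 3 known values determine g uniquely (degree ≤ 2).
Evaluate each Lagrange basis at z = 5:
L_0(5) = (7)·(2)/[(-3)·(-8)] = 7/12
L_1(5) = (10)·(2)/[(3)·(-5)] = -4/3
L_2(5) = (10)·(7)/[(8)·(5)] = 7/4
Sum: 41·(7/12) + 2·(-4/3) + 17·(7/4) = 51

51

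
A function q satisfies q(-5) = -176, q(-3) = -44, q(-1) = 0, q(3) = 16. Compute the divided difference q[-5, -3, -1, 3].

q[-5,-3] = (-44 - (-176)) / (-3 - (-5)) = 66
q[-3,-1] = (0 - (-44)) / (-1 - (-3)) = 22
q[-1,3] = (16 - 0) / (3 - (-1)) = 4
q[-5,-3,-1] = (22 - 66) / (-1 - (-5)) = -11
q[-3,-1,3] = (4 - 22) / (3 - (-3)) = -3
q[-5,-3,-1,3] = (-3 - (-11)) / (3 - (-5)) = 1

1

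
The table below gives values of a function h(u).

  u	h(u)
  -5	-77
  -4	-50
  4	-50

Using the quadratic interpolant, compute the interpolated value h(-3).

Evaluate each Lagrange basis at u = -3:
L_0(-3) = (1)·(-7)/[(-1)·(-9)] = -7/9
L_1(-3) = (2)·(-7)/[(1)·(-8)] = 7/4
L_2(-3) = (2)·(1)/[(9)·(8)] = 1/36
Sum: (-77)·(-7/9) + (-50)·(7/4) + (-50)·(1/36) = -29

-29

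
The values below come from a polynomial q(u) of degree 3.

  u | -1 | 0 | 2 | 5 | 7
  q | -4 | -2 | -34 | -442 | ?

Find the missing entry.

The 4 known values determine q uniquely (degree ≤ 3).
Evaluate each Lagrange basis at u = 7:
L_0(7) = (7)·(5)·(2)/[(-1)·(-3)·(-6)] = -35/9
L_1(7) = (8)·(5)·(2)/[(1)·(-2)·(-5)] = 8
L_2(7) = (8)·(7)·(2)/[(3)·(2)·(-3)] = -56/9
L_3(7) = (8)·(7)·(5)/[(6)·(5)·(3)] = 28/9
Sum: (-4)·(-35/9) + (-2)·(8) + (-34)·(-56/9) + (-442)·(28/9) = -1164

-1164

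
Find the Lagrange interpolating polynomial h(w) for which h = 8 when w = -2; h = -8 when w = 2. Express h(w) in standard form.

h(w) = -4w

L_0(w) = (w - 2) / [-4] = -(1/4)w + 1/2
L_1(w) = (w + 2) / [4] = (1/4)w + 1/2
h(w) = 8·L_0 + (-8)·L_1
  8·L_0(w) = -2w + 4
  (-8)·L_1(w) = -2w - 4
Adding term by term: -4w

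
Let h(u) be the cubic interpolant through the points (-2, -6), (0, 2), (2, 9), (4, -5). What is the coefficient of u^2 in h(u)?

Build the Lagrange basis polynomials:
L_0(u) = u(u - 2)(u - 4) / [-48] = -(1/48)u^3 + (1/8)u^2 - (1/6)u
L_1(u) = (u + 2)(u - 2)(u - 4) / [16] = (1/16)u^3 - (1/4)u^2 - (1/4)u + 1
L_2(u) = (u + 2)u(u - 4) / [-16] = -(1/16)u^3 + (1/8)u^2 + (1/2)u
L_3(u) = (u + 2)u(u - 2) / [48] = (1/48)u^3 - (1/12)u
h(u) = (-6)·L_0 + 2·L_1 + 9·L_2 + (-5)·L_3
Only the coefficient of u^2 is needed; take it from each L_i and combine:
(-6)·(1/8) + 2·(-1/4) + 9·(1/8) + (-5)·(0) = -1/8

-1/8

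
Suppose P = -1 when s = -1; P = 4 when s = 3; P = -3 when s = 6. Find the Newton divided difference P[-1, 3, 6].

P[-1,3] = (4 - (-1)) / (3 - (-1)) = 5/4
P[3,6] = (-3 - 4) / (6 - 3) = -7/3
P[-1,3,6] = (-7/3 - 5/4) / (6 - (-1)) = -43/84

-43/84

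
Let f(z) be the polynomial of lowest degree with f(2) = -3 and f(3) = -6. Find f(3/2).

Evaluate each Lagrange basis at z = 3/2:
L_0(3/2) = (-3/2)/[(-1)] = 3/2
L_1(3/2) = (-1/2)/[(1)] = -1/2
Sum: (-3)·(3/2) + (-6)·(-1/2) = -3/2

-3/2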